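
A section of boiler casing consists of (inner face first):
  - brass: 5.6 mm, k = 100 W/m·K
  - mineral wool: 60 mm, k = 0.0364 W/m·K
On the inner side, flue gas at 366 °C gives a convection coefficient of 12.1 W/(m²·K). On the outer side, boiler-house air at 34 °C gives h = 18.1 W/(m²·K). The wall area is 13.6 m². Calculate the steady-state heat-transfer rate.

Q ≈ 2530 W

Series thermal resistances:
R_inner film = 1/(h_i·A) = 1/(12.1×13.6) = 0.006077 K/W
R_brass = L/(kA) = 0.0056/(100×13.6) = 4.118×10^-6 K/W
R_mineral wool = L/(kA) = 0.06/(0.0364×13.6) = 0.1212 K/W
R_outer film = 1/(h_o·A) = 1/(18.1×13.6) = 0.004062 K/W
R_total = 0.1313 K/W
Q = ΔT / R_total = 332 / 0.1313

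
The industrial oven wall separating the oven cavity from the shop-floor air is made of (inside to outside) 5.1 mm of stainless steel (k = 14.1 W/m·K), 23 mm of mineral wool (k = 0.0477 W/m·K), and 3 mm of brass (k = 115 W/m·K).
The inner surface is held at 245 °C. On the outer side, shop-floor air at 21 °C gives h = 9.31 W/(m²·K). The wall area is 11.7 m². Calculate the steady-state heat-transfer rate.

Q ≈ 4440 W

Treating each layer as a thermal resistance in series:
R_stainless steel = L/(kA) = 0.0051/(14.1×11.7) = 3.091×10^-5 K/W
R_mineral wool = L/(kA) = 0.023/(0.0477×11.7) = 0.04121 K/W
R_brass = L/(kA) = 0.003/(115×11.7) = 2.23×10^-6 K/W
R_outer film = 1/(h_o·A) = 1/(9.31×11.7) = 0.00918 K/W
R_total = 0.05043 K/W
Q = ΔT / R_total = 224 / 0.05043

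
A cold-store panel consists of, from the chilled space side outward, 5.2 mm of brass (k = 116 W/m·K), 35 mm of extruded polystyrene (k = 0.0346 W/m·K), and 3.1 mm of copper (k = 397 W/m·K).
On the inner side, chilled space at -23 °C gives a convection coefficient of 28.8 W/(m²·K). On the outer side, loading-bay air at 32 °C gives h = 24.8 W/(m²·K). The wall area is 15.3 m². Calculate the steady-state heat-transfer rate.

Treating each layer as a thermal resistance in series:
R_inner film = 1/(h_i·A) = 1/(28.8×15.3) = 0.002269 K/W
R_brass = L/(kA) = 0.0052/(116×15.3) = 2.93×10^-6 K/W
R_extruded polystyrene = L/(kA) = 0.035/(0.0346×15.3) = 0.06612 K/W
R_copper = L/(kA) = 0.0031/(397×15.3) = 5.104×10^-7 K/W
R_outer film = 1/(h_o·A) = 1/(24.8×15.3) = 0.002635 K/W
R_total = 0.07102 K/W
Q = ΔT / R_total = 55 / 0.07102

Q ≈ 774 W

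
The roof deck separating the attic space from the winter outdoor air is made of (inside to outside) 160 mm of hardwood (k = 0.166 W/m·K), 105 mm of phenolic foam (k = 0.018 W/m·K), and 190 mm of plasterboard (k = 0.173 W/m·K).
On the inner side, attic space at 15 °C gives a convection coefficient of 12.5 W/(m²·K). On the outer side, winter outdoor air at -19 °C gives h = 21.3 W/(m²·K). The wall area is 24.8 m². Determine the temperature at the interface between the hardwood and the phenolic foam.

Treating each layer as a thermal resistance in series:
R_inner film = 1/(h_i·A) = 1/(12.5×24.8) = 0.003226 K/W
R_hardwood = L/(kA) = 0.16/(0.166×24.8) = 0.03887 K/W
R_phenolic foam = L/(kA) = 0.105/(0.018×24.8) = 0.2352 K/W
R_plasterboard = L/(kA) = 0.19/(0.173×24.8) = 0.04428 K/W
R_outer film = 1/(h_o·A) = 1/(21.3×24.8) = 0.001893 K/W
R_total = 0.3235 K/W;  Q = ΔT/R_total = 34/0.3235 = 105.1 W
T_interface = T_inner − Q·ΣR(inner→interface) = 15 − 105×0.04209

T ≈ 10.6 °C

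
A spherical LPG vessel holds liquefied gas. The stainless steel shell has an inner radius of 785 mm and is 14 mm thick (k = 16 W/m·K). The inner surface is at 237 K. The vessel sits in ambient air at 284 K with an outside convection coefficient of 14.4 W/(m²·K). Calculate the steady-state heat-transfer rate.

Radial (spherical) resistances in series:
R_stainless steel shell = (1/0.785 − 1/0.799)/(4π×16) = 1.11×10^-4 K/W
R_outer film = 1/(h·4πr_o²) = 1/(14.4×4π×0.799²) = 0.008656 K/W
R_total = 0.008767 K/W
Q = ΔT/R_total = 47/0.008767

Q ≈ 5360 W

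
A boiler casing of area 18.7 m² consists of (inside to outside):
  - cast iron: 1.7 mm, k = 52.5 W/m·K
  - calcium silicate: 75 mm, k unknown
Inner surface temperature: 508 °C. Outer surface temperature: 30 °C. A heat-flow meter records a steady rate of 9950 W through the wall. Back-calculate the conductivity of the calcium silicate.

k ≈ 0.0835 W/(m·K)

Model the wall as resistances in series:
R_cast iron = L/(kA) = 0.0017/(52.5×18.7) = 1.732×10^-6 K/W
Sum of known resistances R_other = 1.732×10^-6 K/W
Total R = ΔT/Q = 478/9950 = 0.04804 K/W
R_calcium silicate = R_total − R_other = 0.04804 K/W
k = L/(R·A) = 0.075/(0.04804×18.7)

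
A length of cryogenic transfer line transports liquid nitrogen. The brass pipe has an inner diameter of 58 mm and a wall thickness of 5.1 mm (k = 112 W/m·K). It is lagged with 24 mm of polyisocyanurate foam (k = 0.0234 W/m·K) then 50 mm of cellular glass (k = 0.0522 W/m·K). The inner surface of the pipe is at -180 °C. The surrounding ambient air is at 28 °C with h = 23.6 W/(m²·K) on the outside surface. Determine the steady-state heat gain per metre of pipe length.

q′ ≈ 37.3 W/m

Per-layer cylindrical resistances, series-summed:
R_brass pipe wall = ln(34.1/29)/(2π×112×1) = 2.302×10^-4 K/W
R_polyisocyanurate foam = ln(58.1/34.1)/(2π×0.0234×1) = 3.624 K/W
R_cellular glass = ln(108.1/58.1)/(2π×0.0522×1) = 1.893 K/W
R_outer film = 1/(h_o·2πr_oL) = 1/(23.6×2π×0.1081×1) = 0.06239 K/W
R_total = 5.58 K/W
Q = ΔT/R_total = 208/5.58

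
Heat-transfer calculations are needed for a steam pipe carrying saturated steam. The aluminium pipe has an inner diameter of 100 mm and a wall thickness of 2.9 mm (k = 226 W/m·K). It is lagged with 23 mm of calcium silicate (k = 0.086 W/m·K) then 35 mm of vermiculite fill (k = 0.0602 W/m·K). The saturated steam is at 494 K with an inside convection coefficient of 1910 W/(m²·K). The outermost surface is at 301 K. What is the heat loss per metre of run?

q′ ≈ 115 W/m

Per-layer cylindrical resistances, series-summed:
R_inner film = 1/(h_i·2πr₁L) = 1/(1910×2π×0.05×1) = 0.001667 K/W
R_aluminium pipe wall = ln(52.9/50)/(2π×226×1) = 3.97×10^-5 K/W
R_calcium silicate = ln(75.9/52.9)/(2π×0.086×1) = 0.6681 K/W
R_vermiculite fill = ln(110.9/75.9)/(2π×0.0602×1) = 1.003 K/W
R_total = 1.672 K/W
Q = ΔT/R_total = 193/1.672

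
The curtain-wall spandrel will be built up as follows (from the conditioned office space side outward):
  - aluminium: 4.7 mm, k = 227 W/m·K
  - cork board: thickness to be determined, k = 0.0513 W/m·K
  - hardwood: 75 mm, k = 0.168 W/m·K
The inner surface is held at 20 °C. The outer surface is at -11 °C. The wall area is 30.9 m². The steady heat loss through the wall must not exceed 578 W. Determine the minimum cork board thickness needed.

L ≈ 62.1 mm

Thermal resistances in series:
R_aluminium = L/(kA) = 0.0047/(227×30.9) = 6.701×10^-7 K/W
R_hardwood = L/(kA) = 0.075/(0.168×30.9) = 0.01445 K/W
Sum of the known resistances R_other = 0.01445 K/W
Required total resistance R_tot = ΔT/Q_allow = 31/578 = 0.05363 K/W
R_cork board = R_tot − R_other = 0.03919 K/W
L = R·k·A = 0.03919×0.0513×30.9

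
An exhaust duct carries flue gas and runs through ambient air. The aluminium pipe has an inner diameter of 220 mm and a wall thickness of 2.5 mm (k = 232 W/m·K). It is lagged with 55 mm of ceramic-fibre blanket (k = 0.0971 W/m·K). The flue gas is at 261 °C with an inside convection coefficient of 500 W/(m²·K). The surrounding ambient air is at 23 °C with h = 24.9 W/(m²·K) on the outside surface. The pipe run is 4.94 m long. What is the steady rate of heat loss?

Q ≈ 1700 W

Treating each annulus and film as a series resistance:
R_inner film = 1/(h_i·2πr₁L) = 1/(500×2π×0.11×4.94) = 5.858×10^-4 K/W
R_aluminium pipe wall = ln(112.5/110)/(2π×232×4.94) = 3.121×10^-6 K/W
R_ceramic-fibre blanket = ln(167.5/112.5)/(2π×0.0971×4.94) = 0.1321 K/W
R_outer film = 1/(h_o·2πr_oL) = 1/(24.9×2π×0.1675×4.94) = 0.007725 K/W
R_total = 0.1404 K/W
Q = ΔT/R_total = 238/0.1404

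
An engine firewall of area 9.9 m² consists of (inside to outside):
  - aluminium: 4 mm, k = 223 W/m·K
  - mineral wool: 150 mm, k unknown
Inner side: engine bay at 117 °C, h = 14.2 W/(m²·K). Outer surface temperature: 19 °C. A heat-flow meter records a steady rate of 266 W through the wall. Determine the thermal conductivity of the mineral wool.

k ≈ 0.0419 W/(m·K)

Thermal resistances in series:
R_inner film = 1/(h_i·A) = 1/(14.2×9.9) = 0.007113 K/W
R_aluminium = L/(kA) = 0.004/(223×9.9) = 1.812×10^-6 K/W
Sum of known resistances R_other = 0.007115 K/W
Total R = ΔT/Q = 98/266 = 0.3684 K/W
R_mineral wool = R_total − R_other = 0.3613 K/W
k = L/(R·A) = 0.15/(0.3613×9.9)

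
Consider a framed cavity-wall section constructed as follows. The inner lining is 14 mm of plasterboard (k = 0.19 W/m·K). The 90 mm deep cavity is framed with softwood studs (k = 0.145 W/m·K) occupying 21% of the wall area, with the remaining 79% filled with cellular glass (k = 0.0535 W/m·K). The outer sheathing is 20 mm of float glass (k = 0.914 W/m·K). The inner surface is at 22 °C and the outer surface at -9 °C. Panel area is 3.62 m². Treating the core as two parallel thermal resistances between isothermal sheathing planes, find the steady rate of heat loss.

Sheathing layers in series; stud and cavity paths in parallel between them.
R_inner = 0.014/(0.19×3.62) = 0.02035 K/W
R_stud  = 0.09/(0.145×0.21×3.62) = 0.8165 K/W
R_cav   = 0.09/(0.0535×0.79×3.62) = 0.5882 K/W
1/R_core = 1/R_stud + 1/R_cav → R_core = 0.3419 K/W
R_outer = 0.02/(0.914×3.62) = 0.006045 K/W
R_total = 0.3683 K/W
Q = ΔT/R_total = 31/0.3683

Q ≈ 84.2 W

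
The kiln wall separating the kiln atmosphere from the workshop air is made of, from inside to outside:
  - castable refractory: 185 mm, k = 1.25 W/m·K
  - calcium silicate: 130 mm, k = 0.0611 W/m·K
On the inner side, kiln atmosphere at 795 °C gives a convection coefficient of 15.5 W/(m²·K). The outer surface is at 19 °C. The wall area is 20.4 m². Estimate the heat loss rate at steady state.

Q ≈ 6760 W

Using the resistance-network approach (series):
R_inner film = 1/(h_i·A) = 1/(15.5×20.4) = 0.003163 K/W
R_castable refractory = L/(kA) = 0.185/(1.25×20.4) = 0.007255 K/W
R_calcium silicate = L/(kA) = 0.13/(0.0611×20.4) = 0.1043 K/W
R_total = 0.1147 K/W
Q = ΔT / R_total = 776 / 0.1147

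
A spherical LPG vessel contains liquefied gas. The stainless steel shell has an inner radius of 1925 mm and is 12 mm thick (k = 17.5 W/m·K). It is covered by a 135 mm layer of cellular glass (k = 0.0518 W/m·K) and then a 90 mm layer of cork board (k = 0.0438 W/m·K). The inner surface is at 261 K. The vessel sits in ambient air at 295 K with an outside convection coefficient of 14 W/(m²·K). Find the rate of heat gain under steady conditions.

Radial (spherical) resistances in series:
R_stainless steel shell = (1/1.925 − 1/1.937)/(4π×17.5) = 1.463×10^-5 K/W
R_cellular glass = (1/1.937 − 1/2.072)/(4π×0.0518) = 0.05167 K/W
R_cork board = (1/2.072 − 1/2.162)/(4π×0.0438) = 0.0365 K/W
R_outer film = 1/(h·4πr_o²) = 1/(14×4π×2.162²) = 0.001216 K/W
R_total = 0.08941 K/W
Q = ΔT/R_total = 34/0.08941

Q ≈ 380 W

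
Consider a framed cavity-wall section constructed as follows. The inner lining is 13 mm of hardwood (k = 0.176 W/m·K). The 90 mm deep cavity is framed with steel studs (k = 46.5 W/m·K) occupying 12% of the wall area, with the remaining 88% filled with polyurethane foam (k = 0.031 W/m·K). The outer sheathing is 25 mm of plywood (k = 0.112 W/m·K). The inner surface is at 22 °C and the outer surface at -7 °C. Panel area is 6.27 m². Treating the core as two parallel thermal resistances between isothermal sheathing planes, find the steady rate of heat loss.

Sheathing layers in series; stud and cavity paths in parallel between them.
R_inner = 0.013/(0.176×6.27) = 0.01178 K/W
R_stud  = 0.09/(46.5×0.12×6.27) = 0.002572 K/W
R_cav   = 0.09/(0.031×0.88×6.27) = 0.5262 K/W
1/R_core = 1/R_stud + 1/R_cav → R_core = 0.00256 K/W
R_outer = 0.025/(0.112×6.27) = 0.0356 K/W
R_total = 0.04994 K/W
Q = ΔT/R_total = 29/0.04994

Q ≈ 581 W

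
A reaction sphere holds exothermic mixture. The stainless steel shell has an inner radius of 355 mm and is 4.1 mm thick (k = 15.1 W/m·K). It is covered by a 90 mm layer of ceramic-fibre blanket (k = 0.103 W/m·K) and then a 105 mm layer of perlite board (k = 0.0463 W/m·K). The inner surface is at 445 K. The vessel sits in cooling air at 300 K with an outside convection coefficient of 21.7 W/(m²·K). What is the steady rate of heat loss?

For a spherical shell R = (1/r₁ − 1/r₂)/(4πk); film R = 1/(h·4πr²). In series:
R_stainless steel shell = (1/0.355 − 1/0.3591)/(4π×15.1) = 1.695×10^-4 K/W
R_ceramic-fibre blanket = (1/0.3591 − 1/0.4491)/(4π×0.103) = 0.4312 K/W
R_perlite board = (1/0.4491 − 1/0.5541)/(4π×0.0463) = 0.7252 K/W
R_outer film = 1/(h·4πr_o²) = 1/(21.7×4π×0.5541²) = 0.01194 K/W
R_total = 1.168 K/W
Q = ΔT/R_total = 145/1.168

Q ≈ 124 W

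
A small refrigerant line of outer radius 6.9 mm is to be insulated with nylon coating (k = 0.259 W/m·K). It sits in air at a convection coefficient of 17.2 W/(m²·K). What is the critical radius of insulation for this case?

For a cylinder r_cr = k/h = 0.259/17.2
r_cr = 15.1 mm; since the bare radius (6.9 mm) is below r_cr, adding a thin layer of insulation will *increase* heat loss.

r_cr ≈ 15.1 mm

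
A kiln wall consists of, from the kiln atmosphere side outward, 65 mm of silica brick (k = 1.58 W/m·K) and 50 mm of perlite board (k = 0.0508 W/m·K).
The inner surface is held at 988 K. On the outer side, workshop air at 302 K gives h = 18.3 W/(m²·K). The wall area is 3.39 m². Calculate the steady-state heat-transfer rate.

Using the resistance-network approach (series):
R_silica brick = L/(kA) = 0.065/(1.58×3.39) = 0.01214 K/W
R_perlite board = L/(kA) = 0.05/(0.0508×3.39) = 0.2903 K/W
R_outer film = 1/(h_o·A) = 1/(18.3×3.39) = 0.01612 K/W
R_total = 0.3186 K/W
Q = ΔT / R_total = 686 / 0.3186

Q ≈ 2150 W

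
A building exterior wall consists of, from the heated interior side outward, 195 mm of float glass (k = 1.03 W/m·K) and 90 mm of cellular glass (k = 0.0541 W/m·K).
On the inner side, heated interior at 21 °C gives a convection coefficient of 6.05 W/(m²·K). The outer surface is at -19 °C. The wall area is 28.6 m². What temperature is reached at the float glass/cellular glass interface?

T ≈ 14 °C

Model the wall as resistances in series:
R_inner film = 1/(h_i·A) = 1/(6.05×28.6) = 0.005779 K/W
R_float glass = L/(kA) = 0.195/(1.03×28.6) = 0.00662 K/W
R_cellular glass = L/(kA) = 0.09/(0.0541×28.6) = 0.05817 K/W
R_total = 0.07057 K/W;  Q = ΔT/R_total = 40/0.07057 = 566.8 W
T_interface = T_inner − Q·ΣR(inner→interface) = 21 − 567×0.0124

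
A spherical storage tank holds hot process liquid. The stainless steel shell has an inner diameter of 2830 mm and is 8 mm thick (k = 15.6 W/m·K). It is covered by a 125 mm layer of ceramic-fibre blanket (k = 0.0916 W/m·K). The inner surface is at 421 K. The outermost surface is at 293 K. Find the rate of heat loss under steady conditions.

Each spherical layer contributes R = (1/r_i − 1/r_o)/(4πk):
R_stainless steel shell = (1/1.415 − 1/1.423)/(4π×15.6) = 2.027×10^-5 K/W
R_ceramic-fibre blanket = (1/1.423 − 1/1.548)/(4π×0.0916) = 0.0493 K/W
R_total = 0.04932 K/W
Q = ΔT/R_total = 128/0.04932

Q ≈ 2600 W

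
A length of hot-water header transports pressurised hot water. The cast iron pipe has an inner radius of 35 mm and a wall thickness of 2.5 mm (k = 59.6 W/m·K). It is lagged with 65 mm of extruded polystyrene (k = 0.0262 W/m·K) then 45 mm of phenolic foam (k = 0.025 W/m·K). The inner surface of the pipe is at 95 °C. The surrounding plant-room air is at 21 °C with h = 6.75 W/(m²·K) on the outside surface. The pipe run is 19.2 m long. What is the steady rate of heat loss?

Treating each annulus and film as a series resistance:
R_cast iron pipe wall = ln(37.5/35)/(2π×59.6×19.2) = 9.596×10^-6 K/W
R_extruded polystyrene = ln(102.5/37.5)/(2π×0.0262×19.2) = 0.3181 K/W
R_phenolic foam = ln(147.5/102.5)/(2π×0.025×19.2) = 0.1207 K/W
R_outer film = 1/(h_o·2πr_oL) = 1/(6.75×2π×0.1475×19.2) = 0.008326 K/W
R_total = 0.4471 K/W
Q = ΔT/R_total = 74/0.4471

Q ≈ 165 W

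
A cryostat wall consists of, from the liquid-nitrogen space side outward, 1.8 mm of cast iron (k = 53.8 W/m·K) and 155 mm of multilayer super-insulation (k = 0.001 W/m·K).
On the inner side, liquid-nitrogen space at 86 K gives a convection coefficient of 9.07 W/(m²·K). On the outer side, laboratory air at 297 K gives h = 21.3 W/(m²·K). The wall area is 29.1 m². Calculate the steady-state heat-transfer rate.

Thermal resistances in series:
R_inner film = 1/(h_i·A) = 1/(9.07×29.1) = 0.003789 K/W
R_cast iron = L/(kA) = 0.0018/(53.8×29.1) = 1.15×10^-6 K/W
R_multilayer super-insulation = L/(kA) = 0.155/(0.001×29.1) = 5.326 K/W
R_outer film = 1/(h_o·A) = 1/(21.3×29.1) = 0.001613 K/W
R_total = 5.332 K/W
Q = ΔT / R_total = 211 / 5.332

Q ≈ 39.6 W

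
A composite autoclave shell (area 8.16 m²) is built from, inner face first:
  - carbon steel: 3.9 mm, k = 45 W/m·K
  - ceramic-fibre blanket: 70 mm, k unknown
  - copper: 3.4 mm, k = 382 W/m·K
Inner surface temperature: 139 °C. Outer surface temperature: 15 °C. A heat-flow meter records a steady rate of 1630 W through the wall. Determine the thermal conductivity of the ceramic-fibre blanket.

Treating each layer as a thermal resistance in series:
R_carbon steel = L/(kA) = 0.0039/(45×8.16) = 1.062×10^-5 K/W
R_copper = L/(kA) = 0.0034/(382×8.16) = 1.091×10^-6 K/W
Sum of known resistances R_other = 1.171×10^-5 K/W
Total R = ΔT/Q = 124/1630 = 0.07607 K/W
R_ceramic-fibre blanket = R_total − R_other = 0.07606 K/W
k = L/(R·A) = 0.07/(0.07606×8.16)

k ≈ 0.113 W/(m·K)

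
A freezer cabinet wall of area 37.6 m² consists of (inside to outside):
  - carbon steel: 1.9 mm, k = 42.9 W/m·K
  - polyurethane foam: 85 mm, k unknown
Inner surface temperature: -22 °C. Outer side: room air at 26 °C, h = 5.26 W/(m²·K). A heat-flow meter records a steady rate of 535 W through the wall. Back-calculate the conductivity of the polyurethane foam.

k ≈ 0.0267 W/(m·K)

Series thermal resistances:
R_carbon steel = L/(kA) = 0.0019/(42.9×37.6) = 1.178×10^-6 K/W
R_outer film = 1/(h_o·A) = 1/(5.26×37.6) = 0.005056 K/W
Sum of known resistances R_other = 0.005057 K/W
Total R = ΔT/Q = 48/535 = 0.08972 K/W
R_polyurethane foam = R_total − R_other = 0.08466 K/W
k = L/(R·A) = 0.085/(0.08466×37.6)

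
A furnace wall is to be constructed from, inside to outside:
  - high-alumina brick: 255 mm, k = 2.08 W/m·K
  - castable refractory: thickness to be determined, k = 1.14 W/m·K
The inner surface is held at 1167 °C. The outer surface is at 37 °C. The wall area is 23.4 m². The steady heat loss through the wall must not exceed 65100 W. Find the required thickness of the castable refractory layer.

L ≈ 323 mm

Using the resistance-network approach (series):
R_high-alumina brick = L/(kA) = 0.255/(2.08×23.4) = 0.005239 K/W
Sum of the known resistances R_other = 0.005239 K/W
Required total resistance R_tot = ΔT/Q_allow = 1130/65100 = 0.01736 K/W
R_castable refractory = R_tot − R_other = 0.01212 K/W
L = R·k·A = 0.01212×1.14×23.4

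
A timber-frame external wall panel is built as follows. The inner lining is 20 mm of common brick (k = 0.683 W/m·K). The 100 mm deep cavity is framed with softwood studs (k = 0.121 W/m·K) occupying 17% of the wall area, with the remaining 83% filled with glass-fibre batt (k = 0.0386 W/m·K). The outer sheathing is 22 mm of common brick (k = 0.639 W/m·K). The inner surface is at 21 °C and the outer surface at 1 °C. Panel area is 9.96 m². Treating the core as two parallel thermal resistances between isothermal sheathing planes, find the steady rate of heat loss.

Sheathing layers in series; stud and cavity paths in parallel between them.
R_inner = 0.02/(0.683×9.96) = 0.00294 K/W
R_stud  = 0.1/(0.121×0.17×9.96) = 0.4881 K/W
R_cav   = 0.1/(0.0386×0.83×9.96) = 0.3134 K/W
1/R_core = 1/R_stud + 1/R_cav → R_core = 0.1908 K/W
R_outer = 0.022/(0.639×9.96) = 0.003457 K/W
R_total = 0.1972 K/W
Q = ΔT/R_total = 20/0.1972

Q ≈ 101 W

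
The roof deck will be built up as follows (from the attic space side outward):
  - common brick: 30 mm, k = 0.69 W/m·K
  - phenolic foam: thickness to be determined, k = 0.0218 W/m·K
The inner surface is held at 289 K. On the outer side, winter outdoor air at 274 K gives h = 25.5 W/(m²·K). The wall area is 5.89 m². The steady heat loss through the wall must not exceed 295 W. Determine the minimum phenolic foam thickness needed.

L ≈ 4.73 mm

Treating each layer as a thermal resistance in series:
R_common brick = L/(kA) = 0.03/(0.69×5.89) = 0.007382 K/W
R_outer film = 1/(h_o·A) = 1/(25.5×5.89) = 0.006658 K/W
Sum of the known resistances R_other = 0.01404 K/W
Required total resistance R_tot = ΔT/Q_allow = 15/295 = 0.05085 K/W
R_phenolic foam = R_tot − R_other = 0.03681 K/W
L = R·k·A = 0.03681×0.0218×5.89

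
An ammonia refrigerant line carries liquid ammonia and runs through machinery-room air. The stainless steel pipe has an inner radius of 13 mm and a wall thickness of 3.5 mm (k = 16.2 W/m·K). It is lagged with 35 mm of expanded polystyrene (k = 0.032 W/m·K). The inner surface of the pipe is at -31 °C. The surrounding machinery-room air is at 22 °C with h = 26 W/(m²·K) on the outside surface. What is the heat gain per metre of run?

q′ ≈ 9.17 W/m

Radial resistances (cylindrical: R_cond = ln(r_o/r_i)/(2πkL), R_conv = 1/(h·2πrL)):
R_stainless steel pipe wall = ln(16.5/13)/(2π×16.2×1) = 0.002342 K/W
R_expanded polystyrene = ln(51.5/16.5)/(2π×0.032×1) = 5.661 K/W
R_outer film = 1/(h_o·2πr_oL) = 1/(26×2π×0.0515×1) = 0.1189 K/W
R_total = 5.782 K/W
Q = ΔT/R_total = 53/5.782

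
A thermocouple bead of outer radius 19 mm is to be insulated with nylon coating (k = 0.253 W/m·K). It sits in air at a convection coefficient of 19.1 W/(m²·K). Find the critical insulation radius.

r_cr ≈ 26.5 mm

For a sphere r_cr = 2k/h = 2×0.253/19.1
r_cr = 26.5 mm; since the bare radius (19 mm) is below r_cr, adding a thin layer of insulation will *increase* heat loss.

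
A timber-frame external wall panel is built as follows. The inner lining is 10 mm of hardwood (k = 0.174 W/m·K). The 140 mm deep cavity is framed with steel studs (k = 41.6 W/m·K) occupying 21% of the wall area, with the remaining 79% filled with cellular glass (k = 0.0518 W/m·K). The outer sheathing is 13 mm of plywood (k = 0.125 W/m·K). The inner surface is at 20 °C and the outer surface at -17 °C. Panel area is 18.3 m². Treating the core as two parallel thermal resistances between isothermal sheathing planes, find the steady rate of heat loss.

Sheathing layers in series; stud and cavity paths in parallel between them.
R_inner = 0.01/(0.174×18.3) = 0.003141 K/W
R_stud  = 0.14/(41.6×0.21×18.3) = 8.757×10^-4 K/W
R_cav   = 0.14/(0.0518×0.79×18.3) = 0.1869 K/W
1/R_core = 1/R_stud + 1/R_cav → R_core = 8.716×10^-4 K/W
R_outer = 0.013/(0.125×18.3) = 0.005683 K/W
R_total = 0.009695 K/W
Q = ΔT/R_total = 37/0.009695

Q ≈ 3820 W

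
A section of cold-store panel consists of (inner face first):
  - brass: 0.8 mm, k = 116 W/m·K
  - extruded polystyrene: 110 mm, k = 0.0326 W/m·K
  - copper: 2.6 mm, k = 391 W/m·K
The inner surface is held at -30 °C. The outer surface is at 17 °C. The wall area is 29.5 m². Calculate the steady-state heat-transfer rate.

Q ≈ 411 W

Using the resistance-network approach (series):
R_brass = L/(kA) = 0.0008/(116×29.5) = 2.338×10^-7 K/W
R_extruded polystyrene = L/(kA) = 0.11/(0.0326×29.5) = 0.1144 K/W
R_copper = L/(kA) = 0.0026/(391×29.5) = 2.254×10^-7 K/W
R_total = 0.1144 K/W
Q = ΔT / R_total = 47 / 0.1144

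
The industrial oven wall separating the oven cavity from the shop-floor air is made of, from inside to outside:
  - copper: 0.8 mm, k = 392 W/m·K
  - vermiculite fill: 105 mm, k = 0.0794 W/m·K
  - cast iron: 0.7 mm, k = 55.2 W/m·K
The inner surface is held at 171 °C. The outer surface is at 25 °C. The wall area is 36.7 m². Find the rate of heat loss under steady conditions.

Using the resistance-network approach (series):
R_copper = L/(kA) = 0.0008/(392×36.7) = 5.561×10^-8 K/W
R_vermiculite fill = L/(kA) = 0.105/(0.0794×36.7) = 0.03603 K/W
R_cast iron = L/(kA) = 0.0007/(55.2×36.7) = 3.455×10^-7 K/W
R_total = 0.03603 K/W
Q = ΔT / R_total = 146 / 0.03603

Q ≈ 4050 W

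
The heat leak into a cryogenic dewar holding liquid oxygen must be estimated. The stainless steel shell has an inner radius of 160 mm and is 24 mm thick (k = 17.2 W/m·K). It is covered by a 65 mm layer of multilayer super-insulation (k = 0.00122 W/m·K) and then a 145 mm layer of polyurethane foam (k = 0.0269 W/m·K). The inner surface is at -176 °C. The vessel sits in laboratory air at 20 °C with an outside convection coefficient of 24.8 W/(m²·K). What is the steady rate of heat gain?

For a spherical shell R = (1/r₁ − 1/r₂)/(4πk); film R = 1/(h·4πr²). In series:
R_stainless steel shell = (1/0.16 − 1/0.184)/(4π×17.2) = 0.003772 K/W
R_multilayer super-insulation = (1/0.184 − 1/0.249)/(4π×0.00122) = 92.54 K/W
R_polyurethane foam = (1/0.249 − 1/0.394)/(4π×0.0269) = 4.372 K/W
R_outer film = 1/(h·4πr_o²) = 1/(24.8×4π×0.394²) = 0.02067 K/W
R_total = 96.94 K/W
Q = ΔT/R_total = 196/96.94

Q ≈ 2.02 W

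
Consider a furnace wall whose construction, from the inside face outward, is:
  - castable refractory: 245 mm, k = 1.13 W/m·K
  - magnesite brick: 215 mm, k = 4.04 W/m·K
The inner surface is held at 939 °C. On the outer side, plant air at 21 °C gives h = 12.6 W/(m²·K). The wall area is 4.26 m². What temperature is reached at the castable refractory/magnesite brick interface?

T ≈ 369 °C

Using the resistance-network approach (series):
R_castable refractory = L/(kA) = 0.245/(1.13×4.26) = 0.0509 K/W
R_magnesite brick = L/(kA) = 0.215/(4.04×4.26) = 0.01249 K/W
R_outer film = 1/(h_o·A) = 1/(12.6×4.26) = 0.01863 K/W
R_total = 0.08202 K/W;  Q = ΔT/R_total = 918/0.08202 = 11190 W
T_interface = T_inner − Q·ΣR(inner→interface) = 939 − 11200×0.0509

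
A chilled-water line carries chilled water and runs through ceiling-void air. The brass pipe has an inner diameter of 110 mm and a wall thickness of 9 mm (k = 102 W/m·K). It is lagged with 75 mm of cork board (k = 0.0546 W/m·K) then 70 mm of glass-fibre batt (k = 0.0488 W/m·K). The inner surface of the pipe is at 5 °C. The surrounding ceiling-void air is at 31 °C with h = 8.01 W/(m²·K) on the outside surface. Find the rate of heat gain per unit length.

q′ ≈ 7.05 W/m

Per-layer cylindrical resistances, series-summed:
R_brass pipe wall = ln(64/55)/(2π×102×1) = 2.365×10^-4 K/W
R_cork board = ln(139/64)/(2π×0.0546×1) = 2.261 K/W
R_glass-fibre batt = ln(209/139)/(2π×0.0488×1) = 1.33 K/W
R_outer film = 1/(h_o·2πr_oL) = 1/(8.01×2π×0.209×1) = 0.09507 K/W
R_total = 3.686 K/W
Q = ΔT/R_total = 26/3.686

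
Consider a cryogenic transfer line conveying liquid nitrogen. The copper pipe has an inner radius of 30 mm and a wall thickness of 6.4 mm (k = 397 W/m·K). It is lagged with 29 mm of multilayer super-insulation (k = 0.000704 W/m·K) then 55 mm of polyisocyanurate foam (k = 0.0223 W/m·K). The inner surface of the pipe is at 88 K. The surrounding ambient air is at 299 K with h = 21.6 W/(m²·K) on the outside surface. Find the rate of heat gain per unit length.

Cylindrical conduction, so R = ln(r₂/r₁)/(2πkL) per layer, in series:
R_copper pipe wall = ln(36.4/30)/(2π×397×1) = 7.752×10^-5 K/W
R_multilayer super-insulation = ln(65.4/36.4)/(2π×0.000704×1) = 132.5 K/W
R_polyisocyanurate foam = ln(120.4/65.4)/(2π×0.0223×1) = 4.356 K/W
R_outer film = 1/(h_o·2πr_oL) = 1/(21.6×2π×0.1204×1) = 0.0612 K/W
R_total = 136.9 K/W
Q = ΔT/R_total = 211/136.9

q′ ≈ 1.54 W/m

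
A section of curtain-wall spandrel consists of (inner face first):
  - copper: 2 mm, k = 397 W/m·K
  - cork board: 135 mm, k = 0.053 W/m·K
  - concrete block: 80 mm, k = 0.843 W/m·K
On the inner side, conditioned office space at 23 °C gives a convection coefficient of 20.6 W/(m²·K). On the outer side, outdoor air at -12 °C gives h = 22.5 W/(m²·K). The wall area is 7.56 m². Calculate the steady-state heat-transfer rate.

Q ≈ 96.7 W

Model the wall as resistances in series:
R_inner film = 1/(h_i·A) = 1/(20.6×7.56) = 0.006421 K/W
R_copper = L/(kA) = 0.002/(397×7.56) = 6.664×10^-7 K/W
R_cork board = L/(kA) = 0.135/(0.053×7.56) = 0.3369 K/W
R_concrete block = L/(kA) = 0.08/(0.843×7.56) = 0.01255 K/W
R_outer film = 1/(h_o·A) = 1/(22.5×7.56) = 0.005879 K/W
R_total = 0.3618 K/W
Q = ΔT / R_total = 35 / 0.3618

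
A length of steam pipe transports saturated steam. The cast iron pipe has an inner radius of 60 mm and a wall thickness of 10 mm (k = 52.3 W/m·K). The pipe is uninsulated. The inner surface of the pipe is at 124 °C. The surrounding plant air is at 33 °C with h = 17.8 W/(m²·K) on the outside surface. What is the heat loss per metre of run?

Per-layer cylindrical resistances, series-summed:
R_cast iron pipe wall = ln(70/60)/(2π×52.3×1) = 4.691×10^-4 K/W
R_outer film = 1/(h_o·2πr_oL) = 1/(17.8×2π×0.07×1) = 0.1277 K/W
R_total = 0.1282 K/W
Q = ΔT/R_total = 91/0.1282

q′ ≈ 710 W/m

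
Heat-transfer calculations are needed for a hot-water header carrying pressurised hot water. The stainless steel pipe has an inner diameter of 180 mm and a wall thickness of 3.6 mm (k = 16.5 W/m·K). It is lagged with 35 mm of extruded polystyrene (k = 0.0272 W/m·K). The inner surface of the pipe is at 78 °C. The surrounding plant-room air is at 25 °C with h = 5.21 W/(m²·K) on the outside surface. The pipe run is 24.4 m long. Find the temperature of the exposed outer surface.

Per-layer cylindrical resistances, series-summed:
R_stainless steel pipe wall = ln(93.6/90)/(2π×16.5×24.4) = 1.55×10^-5 K/W
R_extruded polystyrene = ln(128.6/93.6)/(2π×0.0272×24.4) = 0.07618 K/W
R_outer film = 1/(h_o·2πr_oL) = 1/(5.21×2π×0.1286×24.4) = 0.009735 K/W
R_total = 0.08593 K/W
Q = ΔT/R_total = 53/0.08593
Q = 617 W
T_interface = T_inner − Q·ΣR(inner→interface) = 78 − 617×0.0762

T ≈ 31 °C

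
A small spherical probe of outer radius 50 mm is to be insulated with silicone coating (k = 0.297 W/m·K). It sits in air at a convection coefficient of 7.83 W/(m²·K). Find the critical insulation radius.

r_cr ≈ 75.9 mm

For a sphere r_cr = 2k/h = 2×0.297/7.83
r_cr = 75.9 mm; since the bare radius (50 mm) is below r_cr, adding a thin layer of insulation will *increase* heat loss.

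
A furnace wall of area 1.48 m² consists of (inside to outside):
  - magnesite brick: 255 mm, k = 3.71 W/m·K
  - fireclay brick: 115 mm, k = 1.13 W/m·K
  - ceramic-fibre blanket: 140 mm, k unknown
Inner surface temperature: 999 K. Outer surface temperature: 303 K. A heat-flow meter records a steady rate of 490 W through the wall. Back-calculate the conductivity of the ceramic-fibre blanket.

Series thermal resistances:
R_magnesite brick = L/(kA) = 0.255/(3.71×1.48) = 0.04644 K/W
R_fireclay brick = L/(kA) = 0.115/(1.13×1.48) = 0.06876 K/W
Sum of known resistances R_other = 0.1152 K/W
Total R = ΔT/Q = 696/490 = 1.42 K/W
R_ceramic-fibre blanket = R_total − R_other = 1.305 K/W
k = L/(R·A) = 0.14/(1.305×1.48)

k ≈ 0.0725 W/(m·K)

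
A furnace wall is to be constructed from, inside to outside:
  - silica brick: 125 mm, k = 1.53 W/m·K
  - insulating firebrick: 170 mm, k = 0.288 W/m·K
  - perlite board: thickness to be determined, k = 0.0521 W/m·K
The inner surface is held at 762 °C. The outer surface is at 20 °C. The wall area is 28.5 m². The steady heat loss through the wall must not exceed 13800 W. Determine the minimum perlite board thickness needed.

L ≈ 44.8 mm

Series thermal resistances:
R_silica brick = L/(kA) = 0.125/(1.53×28.5) = 0.002867 K/W
R_insulating firebrick = L/(kA) = 0.17/(0.288×28.5) = 0.02071 K/W
Sum of the known resistances R_other = 0.02358 K/W
Required total resistance R_tot = ΔT/Q_allow = 742/13800 = 0.05377 K/W
R_perlite board = R_tot − R_other = 0.03019 K/W
L = R·k·A = 0.03019×0.0521×28.5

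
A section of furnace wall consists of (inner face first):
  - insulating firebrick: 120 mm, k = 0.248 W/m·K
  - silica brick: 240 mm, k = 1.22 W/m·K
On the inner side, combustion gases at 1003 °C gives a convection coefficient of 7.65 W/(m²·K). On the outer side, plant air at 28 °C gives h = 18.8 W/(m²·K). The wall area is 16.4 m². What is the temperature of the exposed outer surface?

Model the wall as resistances in series:
R_inner film = 1/(h_i·A) = 1/(7.65×16.4) = 0.007971 K/W
R_insulating firebrick = L/(kA) = 0.12/(0.248×16.4) = 0.0295 K/W
R_silica brick = L/(kA) = 0.24/(1.22×16.4) = 0.012 K/W
R_outer film = 1/(h_o·A) = 1/(18.8×16.4) = 0.003243 K/W
R_total = 0.05271 K/W;  Q = ΔT/R_total = 975/0.05271 = 18500 W
T_interface = T_inner − Q·ΣR(inner→interface) = 1003 − 18500×0.04947

T ≈ 88 °C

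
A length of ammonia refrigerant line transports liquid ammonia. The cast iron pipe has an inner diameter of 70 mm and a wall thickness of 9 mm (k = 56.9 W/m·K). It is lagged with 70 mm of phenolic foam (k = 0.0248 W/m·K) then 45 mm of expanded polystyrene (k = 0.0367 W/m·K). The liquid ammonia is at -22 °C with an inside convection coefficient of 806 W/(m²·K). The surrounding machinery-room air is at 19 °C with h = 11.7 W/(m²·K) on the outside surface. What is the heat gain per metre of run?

q′ ≈ 5.36 W/m

Radial resistances (cylindrical: R_cond = ln(r_o/r_i)/(2πkL), R_conv = 1/(h·2πrL)):
R_inner film = 1/(h_i·2πr₁L) = 1/(806×2π×0.035×1) = 0.005642 K/W
R_cast iron pipe wall = ln(44/35)/(2π×56.9×1) = 6.401×10^-4 K/W
R_phenolic foam = ln(114/44)/(2π×0.0248×1) = 6.11 K/W
R_expanded polystyrene = ln(159/114)/(2π×0.0367×1) = 1.443 K/W
R_outer film = 1/(h_o·2πr_oL) = 1/(11.7×2π×0.159×1) = 0.08555 K/W
R_total = 7.644 K/W
Q = ΔT/R_total = 41/7.644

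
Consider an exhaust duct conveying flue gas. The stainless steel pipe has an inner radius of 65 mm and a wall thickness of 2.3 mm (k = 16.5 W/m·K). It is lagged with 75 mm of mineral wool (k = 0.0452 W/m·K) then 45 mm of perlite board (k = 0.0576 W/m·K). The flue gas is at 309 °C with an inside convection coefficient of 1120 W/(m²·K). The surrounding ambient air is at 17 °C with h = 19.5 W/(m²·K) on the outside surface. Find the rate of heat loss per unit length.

q′ ≈ 84.8 W/m

Cylindrical conduction, so R = ln(r₂/r₁)/(2πkL) per layer, in series:
R_inner film = 1/(h_i·2πr₁L) = 1/(1120×2π×0.065×1) = 0.002186 K/W
R_stainless steel pipe wall = ln(67.3/65)/(2π×16.5×1) = 3.354×10^-4 K/W
R_mineral wool = ln(142.3/67.3)/(2π×0.0452×1) = 2.637 K/W
R_perlite board = ln(187.3/142.3)/(2π×0.0576×1) = 0.7592 K/W
R_outer film = 1/(h_o·2πr_oL) = 1/(19.5×2π×0.1873×1) = 0.04358 K/W
R_total = 3.442 K/W
Q = ΔT/R_total = 292/3.442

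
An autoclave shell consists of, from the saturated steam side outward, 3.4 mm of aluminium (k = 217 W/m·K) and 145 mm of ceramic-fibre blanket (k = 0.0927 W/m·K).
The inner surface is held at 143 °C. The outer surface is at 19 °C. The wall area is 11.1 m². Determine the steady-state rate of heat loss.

Thermal resistances in series:
R_aluminium = L/(kA) = 0.0034/(217×11.1) = 1.412×10^-6 K/W
R_ceramic-fibre blanket = L/(kA) = 0.145/(0.0927×11.1) = 0.1409 K/W
R_total = 0.1409 K/W
Q = ΔT / R_total = 124 / 0.1409

Q ≈ 880 W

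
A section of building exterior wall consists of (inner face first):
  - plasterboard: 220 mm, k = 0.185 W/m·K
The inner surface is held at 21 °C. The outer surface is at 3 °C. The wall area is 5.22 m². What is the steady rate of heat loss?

Q ≈ 79 W

Treating each layer as a thermal resistance in series:
R_plasterboard = L/(kA) = 0.22/(0.185×5.22) = 0.2278 K/W
R_total = 0.2278 K/W
Q = ΔT / R_total = 18 / 0.2278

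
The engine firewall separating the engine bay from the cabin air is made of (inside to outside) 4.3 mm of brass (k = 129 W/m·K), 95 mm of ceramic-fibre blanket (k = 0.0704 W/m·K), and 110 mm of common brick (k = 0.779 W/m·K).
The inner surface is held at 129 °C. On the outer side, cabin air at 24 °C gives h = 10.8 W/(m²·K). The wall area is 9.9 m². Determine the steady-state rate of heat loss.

Treating each layer as a thermal resistance in series:
R_brass = L/(kA) = 0.0043/(129×9.9) = 3.367×10^-6 K/W
R_ceramic-fibre blanket = L/(kA) = 0.095/(0.0704×9.9) = 0.1363 K/W
R_common brick = L/(kA) = 0.11/(0.779×9.9) = 0.01426 K/W
R_outer film = 1/(h_o·A) = 1/(10.8×9.9) = 0.009353 K/W
R_total = 0.1599 K/W
Q = ΔT / R_total = 105 / 0.1599

Q ≈ 657 W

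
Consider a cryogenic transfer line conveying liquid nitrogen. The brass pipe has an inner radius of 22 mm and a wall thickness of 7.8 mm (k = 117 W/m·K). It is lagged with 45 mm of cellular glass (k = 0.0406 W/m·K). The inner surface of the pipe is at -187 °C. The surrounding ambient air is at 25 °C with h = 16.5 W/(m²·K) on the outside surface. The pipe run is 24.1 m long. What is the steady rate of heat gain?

Q ≈ 1370 W

Cylindrical conduction, so R = ln(r₂/r₁)/(2πkL) per layer, in series:
R_brass pipe wall = ln(29.8/22)/(2π×117×24.1) = 1.713×10^-5 K/W
R_cellular glass = ln(74.8/29.8)/(2π×0.0406×24.1) = 0.1497 K/W
R_outer film = 1/(h_o·2πr_oL) = 1/(16.5×2π×0.0748×24.1) = 0.005351 K/W
R_total = 0.1551 K/W
Q = ΔT/R_total = 212/0.1551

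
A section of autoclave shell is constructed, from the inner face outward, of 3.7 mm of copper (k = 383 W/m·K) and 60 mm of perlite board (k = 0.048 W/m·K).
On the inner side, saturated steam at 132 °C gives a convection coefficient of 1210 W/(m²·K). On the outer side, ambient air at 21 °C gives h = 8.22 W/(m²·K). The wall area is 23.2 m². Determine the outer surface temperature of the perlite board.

T ≈ 30.8 °C

Using the resistance-network approach (series):
R_inner film = 1/(h_i·A) = 1/(1210×23.2) = 3.562×10^-5 K/W
R_copper = L/(kA) = 0.0037/(383×23.2) = 4.164×10^-7 K/W
R_perlite board = L/(kA) = 0.06/(0.048×23.2) = 0.05388 K/W
R_outer film = 1/(h_o·A) = 1/(8.22×23.2) = 0.005244 K/W
R_total = 0.05916 K/W;  Q = ΔT/R_total = 111/0.05916 = 1876 W
T_interface = T_inner − Q·ΣR(inner→interface) = 132 − 1880×0.05392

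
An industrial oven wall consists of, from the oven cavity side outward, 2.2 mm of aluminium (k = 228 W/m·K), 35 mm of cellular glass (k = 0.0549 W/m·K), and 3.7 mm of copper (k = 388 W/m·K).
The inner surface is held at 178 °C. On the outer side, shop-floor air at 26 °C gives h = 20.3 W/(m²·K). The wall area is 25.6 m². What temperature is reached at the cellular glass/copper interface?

Model the wall as resistances in series:
R_aluminium = L/(kA) = 0.0022/(228×25.6) = 3.769×10^-7 K/W
R_cellular glass = L/(kA) = 0.035/(0.0549×25.6) = 0.0249 K/W
R_copper = L/(kA) = 0.0037/(388×25.6) = 3.725×10^-7 K/W
R_outer film = 1/(h_o·A) = 1/(20.3×25.6) = 0.001924 K/W
R_total = 0.02683 K/W;  Q = ΔT/R_total = 152/0.02683 = 5666 W
T_interface = T_inner − Q·ΣR(inner→interface) = 178 − 5670×0.0249

T ≈ 36.9 °C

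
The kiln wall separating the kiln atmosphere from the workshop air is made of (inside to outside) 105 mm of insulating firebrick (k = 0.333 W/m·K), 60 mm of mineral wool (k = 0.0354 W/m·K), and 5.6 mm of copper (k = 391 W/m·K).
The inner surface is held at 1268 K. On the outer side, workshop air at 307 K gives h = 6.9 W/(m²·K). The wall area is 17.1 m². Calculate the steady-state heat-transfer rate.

Series thermal resistances:
R_insulating firebrick = L/(kA) = 0.105/(0.333×17.1) = 0.01844 K/W
R_mineral wool = L/(kA) = 0.06/(0.0354×17.1) = 0.09912 K/W
R_copper = L/(kA) = 0.0056/(391×17.1) = 8.376×10^-7 K/W
R_outer film = 1/(h_o·A) = 1/(6.9×17.1) = 0.008475 K/W
R_total = 0.126 K/W
Q = ΔT / R_total = 961 / 0.126

Q ≈ 7620 W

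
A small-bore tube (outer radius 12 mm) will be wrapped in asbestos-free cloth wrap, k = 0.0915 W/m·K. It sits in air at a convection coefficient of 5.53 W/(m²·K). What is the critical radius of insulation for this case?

r_cr ≈ 16.5 mm

For a cylinder r_cr = k/h = 0.0915/5.53
r_cr = 16.5 mm; since the bare radius (12 mm) is below r_cr, adding a thin layer of insulation will *increase* heat loss.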